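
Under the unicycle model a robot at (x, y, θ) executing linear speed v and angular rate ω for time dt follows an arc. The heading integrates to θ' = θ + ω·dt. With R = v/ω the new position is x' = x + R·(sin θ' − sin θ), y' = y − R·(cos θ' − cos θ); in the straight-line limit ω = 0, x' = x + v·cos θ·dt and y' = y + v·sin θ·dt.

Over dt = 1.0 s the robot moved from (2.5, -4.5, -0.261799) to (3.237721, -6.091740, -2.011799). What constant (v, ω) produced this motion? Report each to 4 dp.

v = 2.0000, ω = -1.7500

Δθ = -2.011799 − -0.261799 = -1.750000
ω = Δθ/dt = -1.750000/1.0 = -1.7500
R = −Δy/(cos θ' − cos θ) = -1.1429
v = R·ω = -1.1429·-1.7500 = 2.0000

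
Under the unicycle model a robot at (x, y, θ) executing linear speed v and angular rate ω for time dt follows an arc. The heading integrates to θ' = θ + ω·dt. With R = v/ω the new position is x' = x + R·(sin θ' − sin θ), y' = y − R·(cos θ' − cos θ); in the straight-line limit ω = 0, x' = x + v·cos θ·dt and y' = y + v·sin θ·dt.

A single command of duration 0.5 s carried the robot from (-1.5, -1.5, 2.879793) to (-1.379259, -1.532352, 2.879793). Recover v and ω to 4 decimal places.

Δθ = 2.879793 − 2.879793 = 0.000000
ω = Δθ/dt = 0.000000/0.5 = 0.0000
ω = 0 → v = (Δx·cos θ + Δy·sin θ)/dt = -0.2500

v = -0.2500, ω = 0.0000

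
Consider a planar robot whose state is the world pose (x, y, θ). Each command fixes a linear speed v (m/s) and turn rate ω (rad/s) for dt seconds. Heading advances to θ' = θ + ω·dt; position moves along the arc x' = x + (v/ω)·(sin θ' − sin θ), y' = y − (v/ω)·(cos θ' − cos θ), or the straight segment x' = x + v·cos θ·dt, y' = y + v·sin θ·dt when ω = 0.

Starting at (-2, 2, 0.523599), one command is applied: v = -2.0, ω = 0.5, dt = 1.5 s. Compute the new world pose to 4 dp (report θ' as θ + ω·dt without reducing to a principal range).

(-3.8246, -0.2927, 1.2736)

θ' = 0.5236 + 0.5·1.5 = 1.2736
R = v/ω = -2.0/0.5 = -4.0000
x' = -2 + -4.0000·(sin 1.2736 − sin 0.5236) = -3.8246
y' = 2 − -4.0000·(cos 1.2736 − cos 0.5236) = -0.2927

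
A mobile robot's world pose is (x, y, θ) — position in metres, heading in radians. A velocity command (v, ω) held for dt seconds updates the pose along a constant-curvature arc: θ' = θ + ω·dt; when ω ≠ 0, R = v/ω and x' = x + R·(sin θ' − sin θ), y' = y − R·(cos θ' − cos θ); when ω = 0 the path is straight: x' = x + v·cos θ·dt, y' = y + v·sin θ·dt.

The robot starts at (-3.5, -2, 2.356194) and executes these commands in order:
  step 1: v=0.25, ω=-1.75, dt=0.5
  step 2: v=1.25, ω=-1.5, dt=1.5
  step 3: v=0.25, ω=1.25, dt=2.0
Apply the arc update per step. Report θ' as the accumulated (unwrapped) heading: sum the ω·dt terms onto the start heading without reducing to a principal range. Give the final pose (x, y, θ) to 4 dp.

(-1.7954, -1.1861, 1.7312)

step 1: θ'=1.4812 (R=-0.1429) → pose (-3.5413, -1.8862, 1.4812)
step 2: θ'=-0.7688 (R=-0.8333) → pose (-2.1319, -1.3618, -0.7688)
step 3: θ'=1.7312 (R=0.2000) → pose (-1.7954, -1.1861, 1.7312)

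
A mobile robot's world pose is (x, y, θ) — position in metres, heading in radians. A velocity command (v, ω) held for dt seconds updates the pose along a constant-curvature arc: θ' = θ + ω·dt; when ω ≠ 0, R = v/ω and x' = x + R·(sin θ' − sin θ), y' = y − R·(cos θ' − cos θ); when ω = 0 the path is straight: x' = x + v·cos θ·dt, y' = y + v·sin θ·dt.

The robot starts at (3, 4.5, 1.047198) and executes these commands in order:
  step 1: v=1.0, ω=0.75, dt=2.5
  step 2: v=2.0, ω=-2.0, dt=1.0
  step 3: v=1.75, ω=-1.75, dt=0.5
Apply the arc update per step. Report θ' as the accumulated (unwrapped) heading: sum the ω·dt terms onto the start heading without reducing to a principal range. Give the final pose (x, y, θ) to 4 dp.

(2.3059, 8.4430, 0.0472)

step 1: θ'=2.9222 (R=1.3333) → pose (2.1355, 6.4680, 2.9222)
step 2: θ'=0.9222 (R=-1.0000) → pose (1.5562, 8.0481, 0.9222)
step 3: θ'=0.0472 (R=-1.0000) → pose (2.3059, 8.4430, 0.0472)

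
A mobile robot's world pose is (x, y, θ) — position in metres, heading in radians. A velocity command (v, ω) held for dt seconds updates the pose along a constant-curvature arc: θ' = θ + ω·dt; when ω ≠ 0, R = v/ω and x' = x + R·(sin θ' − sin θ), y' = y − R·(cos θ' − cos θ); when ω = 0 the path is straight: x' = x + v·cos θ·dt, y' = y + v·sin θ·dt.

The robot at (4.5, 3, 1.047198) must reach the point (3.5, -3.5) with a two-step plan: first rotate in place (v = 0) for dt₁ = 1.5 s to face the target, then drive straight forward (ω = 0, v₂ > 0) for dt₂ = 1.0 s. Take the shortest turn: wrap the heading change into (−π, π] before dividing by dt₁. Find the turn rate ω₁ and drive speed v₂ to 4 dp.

ω₁ = -1.8471, v₂ = 6.5765

heading to target = atan2(-3.5−3, 3.5−4.5) = -1.7234
Δθ = wrap(-1.7234 − 1.0472) = -2.7706; ω₁ = Δθ/dt₁ = -1.8471
distance = √((3.5−4.5)² + (-3.5−3)²) = 6.5765; v₂ = distance/dt₂ = 6.5765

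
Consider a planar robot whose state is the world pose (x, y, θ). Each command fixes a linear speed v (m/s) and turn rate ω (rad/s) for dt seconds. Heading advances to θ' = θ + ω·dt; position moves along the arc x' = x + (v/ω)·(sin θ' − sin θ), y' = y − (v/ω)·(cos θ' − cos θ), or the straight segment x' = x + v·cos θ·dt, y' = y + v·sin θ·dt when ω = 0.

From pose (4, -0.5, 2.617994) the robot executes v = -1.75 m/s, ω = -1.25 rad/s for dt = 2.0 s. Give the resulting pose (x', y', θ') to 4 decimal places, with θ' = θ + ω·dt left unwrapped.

(3.4648, -3.1027, 0.1180)

θ' = 2.6180 + -1.25·2.0 = 0.1180
R = v/ω = -1.75/-1.25 = 1.4000
x' = 4 + 1.4000·(sin 0.1180 − sin 2.6180) = 3.4648
y' = -0.5 − 1.4000·(cos 0.1180 − cos 2.6180) = -3.1027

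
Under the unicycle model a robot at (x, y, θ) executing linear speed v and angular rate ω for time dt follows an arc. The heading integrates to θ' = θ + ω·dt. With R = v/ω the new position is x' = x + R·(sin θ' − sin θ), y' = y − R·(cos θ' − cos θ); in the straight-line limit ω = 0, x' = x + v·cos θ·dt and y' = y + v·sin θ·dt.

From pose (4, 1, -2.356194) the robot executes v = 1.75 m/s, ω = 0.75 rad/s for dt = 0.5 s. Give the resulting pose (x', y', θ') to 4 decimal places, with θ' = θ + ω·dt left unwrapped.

θ' = -2.3562 + 0.75·0.5 = -1.9812
R = v/ω = 1.75/0.75 = 2.3333
x' = 4 + 2.3333·(sin -1.9812 − sin -2.3562) = 3.5103
y' = 1 − 2.3333·(cos -1.9812 − cos -2.3562) = 0.2810

(3.5103, 0.2810, -1.9812)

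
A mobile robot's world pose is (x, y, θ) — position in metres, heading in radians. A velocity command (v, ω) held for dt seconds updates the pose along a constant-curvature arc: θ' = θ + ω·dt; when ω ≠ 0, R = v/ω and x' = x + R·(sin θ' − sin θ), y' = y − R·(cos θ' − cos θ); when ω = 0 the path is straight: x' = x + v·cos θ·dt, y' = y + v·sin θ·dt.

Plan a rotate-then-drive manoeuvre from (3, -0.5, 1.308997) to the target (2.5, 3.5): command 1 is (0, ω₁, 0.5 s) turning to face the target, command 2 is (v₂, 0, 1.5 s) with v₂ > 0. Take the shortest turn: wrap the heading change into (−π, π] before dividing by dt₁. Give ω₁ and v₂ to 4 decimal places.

heading to target = atan2(3.5−-0.5, 2.5−3) = 1.6952
Δθ = wrap(1.6952 − 1.3090) = 0.3862; ω₁ = Δθ/dt₁ = 0.7723
distance = √((2.5−3)² + (3.5−-0.5)²) = 4.0311; v₂ = distance/dt₂ = 2.6874

ω₁ = 0.7723, v₂ = 2.6874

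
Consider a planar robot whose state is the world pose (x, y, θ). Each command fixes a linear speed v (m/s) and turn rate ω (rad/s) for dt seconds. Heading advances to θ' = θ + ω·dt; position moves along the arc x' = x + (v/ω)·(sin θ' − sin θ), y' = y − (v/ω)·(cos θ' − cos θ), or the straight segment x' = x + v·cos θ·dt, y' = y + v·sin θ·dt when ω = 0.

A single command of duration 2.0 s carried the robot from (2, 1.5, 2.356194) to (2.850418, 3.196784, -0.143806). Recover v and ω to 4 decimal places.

v = 1.2500, ω = -1.2500

Δθ = -0.143806 − 2.356194 = -2.500000
ω = Δθ/dt = -2.500000/2.0 = -1.2500
R = −Δy/(cos θ' − cos θ) = -1.0000
v = R·ω = -1.0000·-1.2500 = 1.2500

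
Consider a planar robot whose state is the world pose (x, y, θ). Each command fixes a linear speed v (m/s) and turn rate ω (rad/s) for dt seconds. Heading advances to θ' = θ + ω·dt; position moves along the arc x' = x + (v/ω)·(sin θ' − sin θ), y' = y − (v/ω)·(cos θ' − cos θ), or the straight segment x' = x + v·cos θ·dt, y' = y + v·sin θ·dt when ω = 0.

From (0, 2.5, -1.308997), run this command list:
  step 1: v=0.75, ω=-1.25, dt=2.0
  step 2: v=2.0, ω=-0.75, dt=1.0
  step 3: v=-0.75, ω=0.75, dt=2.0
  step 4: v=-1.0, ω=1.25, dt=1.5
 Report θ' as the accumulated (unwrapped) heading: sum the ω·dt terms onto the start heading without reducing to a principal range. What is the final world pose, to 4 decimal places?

(-0.1901, 3.8157, -1.1840)

step 1: θ'=-3.8090 (R=-0.6000) → pose (-0.9509, 1.8735, -3.8090)
step 2: θ'=-4.5590 (R=-2.6667) → pose (-1.9357, 3.5605, -4.5590)
step 3: θ'=-3.0590 (R=-1.0000) → pose (-0.8650, 2.7167, -3.0590)
step 4: θ'=-1.1840 (R=-0.8000) → pose (-0.1901, 3.8157, -1.1840)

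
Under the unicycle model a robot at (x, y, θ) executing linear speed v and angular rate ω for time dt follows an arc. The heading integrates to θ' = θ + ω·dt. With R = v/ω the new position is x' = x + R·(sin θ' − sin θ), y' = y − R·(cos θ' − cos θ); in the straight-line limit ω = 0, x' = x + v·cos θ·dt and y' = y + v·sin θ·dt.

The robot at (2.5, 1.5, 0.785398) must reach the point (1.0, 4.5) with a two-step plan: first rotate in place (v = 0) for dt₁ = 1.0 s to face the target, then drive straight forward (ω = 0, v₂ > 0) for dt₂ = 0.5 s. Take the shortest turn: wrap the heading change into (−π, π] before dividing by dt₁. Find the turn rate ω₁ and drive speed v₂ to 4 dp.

ω₁ = 1.2490, v₂ = 6.7082

heading to target = atan2(4.5−1.5, 1−2.5) = 2.0344
Δθ = wrap(2.0344 − 0.7854) = 1.2490; ω₁ = Δθ/dt₁ = 1.2490
distance = √((1−2.5)² + (4.5−1.5)²) = 3.3541; v₂ = distance/dt₂ = 6.7082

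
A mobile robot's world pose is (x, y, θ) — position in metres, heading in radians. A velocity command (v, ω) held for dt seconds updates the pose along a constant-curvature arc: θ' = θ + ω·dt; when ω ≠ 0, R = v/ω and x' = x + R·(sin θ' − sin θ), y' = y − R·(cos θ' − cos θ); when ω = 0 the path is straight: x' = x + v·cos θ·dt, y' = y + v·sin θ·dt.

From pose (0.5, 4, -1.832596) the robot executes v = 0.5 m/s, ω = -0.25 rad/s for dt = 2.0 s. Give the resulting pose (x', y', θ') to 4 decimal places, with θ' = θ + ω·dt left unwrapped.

θ' = -1.8326 + -0.25·2.0 = -2.3326
R = v/ω = 0.5/-0.25 = -2.0000
x' = 0.5 + -2.0000·(sin -2.3326 − sin -1.8326) = 0.0153
y' = 4 − -2.0000·(cos -2.3326 − cos -1.8326) = 3.1372

(0.0153, 3.1372, -2.3326)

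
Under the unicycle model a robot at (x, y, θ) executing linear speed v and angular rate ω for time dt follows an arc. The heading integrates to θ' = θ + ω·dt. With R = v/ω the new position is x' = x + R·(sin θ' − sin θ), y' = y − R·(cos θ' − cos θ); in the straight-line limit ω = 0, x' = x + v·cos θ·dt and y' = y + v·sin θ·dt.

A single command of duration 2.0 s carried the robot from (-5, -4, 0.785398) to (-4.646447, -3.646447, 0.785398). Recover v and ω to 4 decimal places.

v = 0.2500, ω = 0.0000

Δθ = 0.785398 − 0.785398 = 0.000000
ω = Δθ/dt = 0.000000/2.0 = 0.0000
ω = 0 → v = (Δx·cos θ + Δy·sin θ)/dt = 0.2500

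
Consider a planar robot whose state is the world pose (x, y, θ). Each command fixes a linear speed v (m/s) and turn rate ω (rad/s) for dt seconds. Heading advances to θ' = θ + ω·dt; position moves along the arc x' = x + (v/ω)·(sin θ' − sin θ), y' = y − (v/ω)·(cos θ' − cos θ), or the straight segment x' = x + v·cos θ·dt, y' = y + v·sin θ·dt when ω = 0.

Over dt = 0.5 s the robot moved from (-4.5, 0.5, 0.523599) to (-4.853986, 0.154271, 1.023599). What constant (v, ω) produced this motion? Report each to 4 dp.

Δθ = 1.023599 − 0.523599 = 0.500000
ω = Δθ/dt = 0.500000/0.5 = 1.0000
R = Δx/(sin θ' − sin θ) = -1.0000
v = R·ω = -1.0000·1.0000 = -1.0000

v = -1.0000, ω = 1.0000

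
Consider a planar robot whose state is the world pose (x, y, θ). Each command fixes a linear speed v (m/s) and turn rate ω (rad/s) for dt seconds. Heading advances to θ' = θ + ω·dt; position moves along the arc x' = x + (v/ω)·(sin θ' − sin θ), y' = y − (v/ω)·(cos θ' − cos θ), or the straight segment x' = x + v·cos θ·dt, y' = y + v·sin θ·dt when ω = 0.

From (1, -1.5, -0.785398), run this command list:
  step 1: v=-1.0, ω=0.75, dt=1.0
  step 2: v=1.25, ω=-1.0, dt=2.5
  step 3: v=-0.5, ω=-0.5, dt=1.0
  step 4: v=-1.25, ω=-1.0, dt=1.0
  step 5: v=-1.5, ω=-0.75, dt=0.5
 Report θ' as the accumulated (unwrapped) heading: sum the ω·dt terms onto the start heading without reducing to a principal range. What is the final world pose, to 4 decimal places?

step 1: θ'=-0.0354 (R=-1.3333) → pose (0.1044, -1.1103, -0.0354)
step 2: θ'=-2.5354 (R=-1.2500) → pose (0.7723, -3.3868, -2.5354)
step 3: θ'=-3.0354 (R=1.0000) → pose (1.2361, -3.2143, -3.0354)
step 4: θ'=-4.0354 (R=1.2500) → pose (2.3429, -3.6742, -4.0354)
step 5: θ'=-4.4104 (R=2.0000) → pose (2.6935, -4.3322, -4.4104)

(2.6935, -4.3322, -4.4104)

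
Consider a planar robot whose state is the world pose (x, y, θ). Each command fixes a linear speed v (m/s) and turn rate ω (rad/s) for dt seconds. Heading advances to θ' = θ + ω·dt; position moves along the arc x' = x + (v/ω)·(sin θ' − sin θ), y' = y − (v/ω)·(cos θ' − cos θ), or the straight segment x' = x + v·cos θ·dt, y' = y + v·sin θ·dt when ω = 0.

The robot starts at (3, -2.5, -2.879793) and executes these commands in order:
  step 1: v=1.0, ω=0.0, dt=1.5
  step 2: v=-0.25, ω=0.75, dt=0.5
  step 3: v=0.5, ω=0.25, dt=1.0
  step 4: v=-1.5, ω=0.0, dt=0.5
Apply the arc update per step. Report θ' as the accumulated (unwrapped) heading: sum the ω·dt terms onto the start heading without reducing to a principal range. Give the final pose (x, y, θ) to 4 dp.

(1.7761, -2.5972, -2.2548)

step 1: θ'=-2.8798 (straight) → pose (1.5511, -2.8882, -2.8798)
step 2: θ'=-2.5048 (R=-0.3333) → pose (1.6630, -2.8343, -2.5048)
step 3: θ'=-2.2548 (R=2.0000) → pose (1.3022, -3.1785, -2.2548)
step 4: θ'=-2.2548 (straight) → pose (1.7761, -2.5972, -2.2548)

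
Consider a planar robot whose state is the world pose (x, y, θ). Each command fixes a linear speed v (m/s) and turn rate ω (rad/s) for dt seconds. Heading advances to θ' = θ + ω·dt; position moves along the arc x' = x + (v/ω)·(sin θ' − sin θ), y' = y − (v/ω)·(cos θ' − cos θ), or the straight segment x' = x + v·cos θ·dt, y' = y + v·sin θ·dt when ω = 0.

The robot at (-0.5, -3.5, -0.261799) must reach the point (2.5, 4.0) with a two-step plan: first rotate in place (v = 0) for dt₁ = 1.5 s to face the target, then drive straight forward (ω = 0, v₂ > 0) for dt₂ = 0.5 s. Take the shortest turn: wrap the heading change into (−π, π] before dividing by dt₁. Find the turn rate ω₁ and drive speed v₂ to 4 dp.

ω₁ = 0.9681, v₂ = 16.1555

heading to target = atan2(4−-3.5, 2.5−-0.5) = 1.1903
Δθ = wrap(1.1903 − -0.2618) = 1.4521; ω₁ = Δθ/dt₁ = 0.9681
distance = √((2.5−-0.5)² + (4−-3.5)²) = 8.0777; v₂ = distance/dt₂ = 16.1555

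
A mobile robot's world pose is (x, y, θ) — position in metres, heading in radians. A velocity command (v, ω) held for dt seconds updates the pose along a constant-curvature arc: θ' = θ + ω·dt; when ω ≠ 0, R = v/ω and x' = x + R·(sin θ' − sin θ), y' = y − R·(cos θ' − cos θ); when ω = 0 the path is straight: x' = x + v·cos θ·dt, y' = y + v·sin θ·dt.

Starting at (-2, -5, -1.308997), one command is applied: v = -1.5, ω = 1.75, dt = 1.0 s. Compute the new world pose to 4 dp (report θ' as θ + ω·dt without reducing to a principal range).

θ' = -1.3090 + 1.75·1.0 = 0.4410
R = v/ω = -1.5/1.75 = -0.8571
x' = -2 + -0.8571·(sin 0.4410 − sin -1.3090) = -3.1938
y' = -5 − -0.8571·(cos 0.4410 − cos -1.3090) = -4.4467

(-3.1938, -4.4467, 0.4410)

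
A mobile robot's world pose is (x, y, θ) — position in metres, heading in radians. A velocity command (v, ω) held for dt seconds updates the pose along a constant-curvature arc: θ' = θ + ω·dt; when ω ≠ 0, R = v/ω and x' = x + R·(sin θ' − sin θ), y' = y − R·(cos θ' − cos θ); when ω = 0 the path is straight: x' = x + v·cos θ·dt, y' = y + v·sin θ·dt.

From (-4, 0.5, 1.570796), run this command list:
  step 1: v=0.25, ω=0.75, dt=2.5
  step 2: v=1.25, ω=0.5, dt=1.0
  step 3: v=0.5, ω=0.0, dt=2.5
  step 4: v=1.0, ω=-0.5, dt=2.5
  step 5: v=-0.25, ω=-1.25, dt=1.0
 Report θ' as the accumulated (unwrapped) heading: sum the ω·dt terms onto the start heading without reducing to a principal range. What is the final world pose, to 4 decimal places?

(-8.5429, -1.3559, 1.4458)

step 1: θ'=3.4458 (R=0.3333) → pose (-4.4332, 0.8180, 3.4458)
step 2: θ'=3.9458 (R=2.5000) → pose (-5.4850, 0.1670, 3.9458)
step 3: θ'=3.9458 (straight) → pose (-6.3521, -0.7333, 3.9458)
step 4: θ'=2.6958 (R=-2.0000) → pose (-8.6551, -1.1505, 2.6958)
step 5: θ'=1.4458 (R=0.2000) → pose (-8.5429, -1.3559, 1.4458)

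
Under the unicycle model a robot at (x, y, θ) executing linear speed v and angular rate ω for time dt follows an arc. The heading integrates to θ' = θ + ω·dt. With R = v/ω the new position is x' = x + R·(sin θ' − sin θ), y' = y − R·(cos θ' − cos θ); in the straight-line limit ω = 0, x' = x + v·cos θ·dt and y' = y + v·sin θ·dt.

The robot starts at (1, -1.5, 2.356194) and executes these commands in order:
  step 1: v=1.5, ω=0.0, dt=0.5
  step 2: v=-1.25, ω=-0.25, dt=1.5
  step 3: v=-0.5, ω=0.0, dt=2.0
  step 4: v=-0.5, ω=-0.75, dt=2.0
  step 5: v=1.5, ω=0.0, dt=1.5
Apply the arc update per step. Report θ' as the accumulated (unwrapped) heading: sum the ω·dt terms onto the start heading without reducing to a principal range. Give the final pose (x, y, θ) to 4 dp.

step 1: θ'=2.3562 (straight) → pose (0.4697, -0.9697, 2.3562)
step 2: θ'=1.9812 (R=5.0000) → pose (1.5189, -2.5103, 1.9812)
step 3: θ'=1.9812 (straight) → pose (1.9179, -3.4273, 1.9812)
step 4: θ'=0.4812 (R=0.6667) → pose (1.6152, -4.2842, 0.4812)
step 5: θ'=0.4812 (straight) → pose (3.6097, -3.2429, 0.4812)

(3.6097, -3.2429, 0.4812)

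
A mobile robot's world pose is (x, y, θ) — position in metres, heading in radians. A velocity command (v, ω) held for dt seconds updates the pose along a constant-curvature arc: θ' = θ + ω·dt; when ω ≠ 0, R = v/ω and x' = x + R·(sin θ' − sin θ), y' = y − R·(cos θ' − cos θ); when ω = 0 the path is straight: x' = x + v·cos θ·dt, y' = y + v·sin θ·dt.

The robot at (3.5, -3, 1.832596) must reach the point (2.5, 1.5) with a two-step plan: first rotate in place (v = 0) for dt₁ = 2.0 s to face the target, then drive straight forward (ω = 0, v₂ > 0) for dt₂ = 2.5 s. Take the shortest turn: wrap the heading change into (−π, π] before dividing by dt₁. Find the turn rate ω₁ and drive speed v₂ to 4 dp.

heading to target = atan2(1.5−-3, 2.5−3.5) = 1.7895
Δθ = wrap(1.7895 − 1.8326) = -0.0431; ω₁ = Δθ/dt₁ = -0.0216
distance = √((2.5−3.5)² + (1.5−-3)²) = 4.6098; v₂ = distance/dt₂ = 1.8439

ω₁ = -0.0216, v₂ = 1.8439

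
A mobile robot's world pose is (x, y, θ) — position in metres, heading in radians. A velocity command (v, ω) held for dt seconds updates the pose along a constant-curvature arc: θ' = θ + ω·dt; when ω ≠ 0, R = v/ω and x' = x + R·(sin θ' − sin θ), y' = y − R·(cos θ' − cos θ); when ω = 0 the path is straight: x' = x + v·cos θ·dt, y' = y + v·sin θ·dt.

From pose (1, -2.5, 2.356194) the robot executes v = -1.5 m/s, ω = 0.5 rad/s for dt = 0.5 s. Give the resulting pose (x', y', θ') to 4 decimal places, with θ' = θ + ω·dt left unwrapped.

(1.5908, -2.9589, 2.6062)

θ' = 2.3562 + 0.5·0.5 = 2.6062
R = v/ω = -1.5/0.5 = -3.0000
x' = 1 + -3.0000·(sin 2.6062 − sin 2.3562) = 1.5908
y' = -2.5 − -3.0000·(cos 2.6062 − cos 2.3562) = -2.9589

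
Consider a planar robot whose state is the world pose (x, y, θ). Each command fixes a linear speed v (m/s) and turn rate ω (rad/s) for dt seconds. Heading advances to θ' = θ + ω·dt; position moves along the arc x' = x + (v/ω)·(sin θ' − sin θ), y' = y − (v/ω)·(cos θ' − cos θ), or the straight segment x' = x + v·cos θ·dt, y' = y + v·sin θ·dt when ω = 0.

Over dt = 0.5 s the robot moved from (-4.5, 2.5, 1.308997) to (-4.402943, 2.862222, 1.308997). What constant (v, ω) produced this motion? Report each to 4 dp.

v = 0.7500, ω = 0.0000

Δθ = 1.308997 − 1.308997 = 0.000000
ω = Δθ/dt = 0.000000/0.5 = 0.0000
ω = 0 → v = (Δx·cos θ + Δy·sin θ)/dt = 0.7500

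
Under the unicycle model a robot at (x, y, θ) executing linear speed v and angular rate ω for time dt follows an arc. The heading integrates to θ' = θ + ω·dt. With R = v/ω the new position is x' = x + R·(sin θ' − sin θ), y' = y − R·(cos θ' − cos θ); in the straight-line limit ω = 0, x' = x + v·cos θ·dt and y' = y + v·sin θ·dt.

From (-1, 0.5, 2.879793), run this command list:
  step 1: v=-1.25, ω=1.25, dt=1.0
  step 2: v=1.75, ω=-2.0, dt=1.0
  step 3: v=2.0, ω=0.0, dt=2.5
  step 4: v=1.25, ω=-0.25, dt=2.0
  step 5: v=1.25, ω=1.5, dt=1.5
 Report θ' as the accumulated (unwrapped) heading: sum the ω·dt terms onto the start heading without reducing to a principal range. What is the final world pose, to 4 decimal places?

step 1: θ'=4.1298 (R=-1.0000) → pose (0.0939, 0.9157, 4.1298)
step 2: θ'=2.1298 (R=-0.8750) → pose (-1.3786, 0.9331, 2.1298)
step 3: θ'=2.1298 (straight) → pose (-4.0303, 5.1720, 2.1298)
step 4: θ'=1.6298 (R=-5.0000) → pose (-4.7827, 7.5289, 1.6298)
step 5: θ'=3.8798 (R=0.8333) → pose (-6.1753, 8.0962, 3.8798)

(-6.1753, 8.0962, 3.8798)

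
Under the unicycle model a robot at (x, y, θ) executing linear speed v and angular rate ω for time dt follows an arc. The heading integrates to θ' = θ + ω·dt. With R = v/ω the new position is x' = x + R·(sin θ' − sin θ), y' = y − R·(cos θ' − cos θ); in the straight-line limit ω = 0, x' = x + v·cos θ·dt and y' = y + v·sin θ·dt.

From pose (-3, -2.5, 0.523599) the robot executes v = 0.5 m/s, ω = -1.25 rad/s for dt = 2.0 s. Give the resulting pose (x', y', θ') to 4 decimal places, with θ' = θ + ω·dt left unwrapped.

θ' = 0.5236 + -1.25·2.0 = -1.9764
R = v/ω = 0.5/-1.25 = -0.4000
x' = -3 + -0.4000·(sin -1.9764 − sin 0.5236) = -2.4325
y' = -2.5 − -0.4000·(cos -1.9764 − cos 0.5236) = -3.0042

(-2.4325, -3.0042, -1.9764)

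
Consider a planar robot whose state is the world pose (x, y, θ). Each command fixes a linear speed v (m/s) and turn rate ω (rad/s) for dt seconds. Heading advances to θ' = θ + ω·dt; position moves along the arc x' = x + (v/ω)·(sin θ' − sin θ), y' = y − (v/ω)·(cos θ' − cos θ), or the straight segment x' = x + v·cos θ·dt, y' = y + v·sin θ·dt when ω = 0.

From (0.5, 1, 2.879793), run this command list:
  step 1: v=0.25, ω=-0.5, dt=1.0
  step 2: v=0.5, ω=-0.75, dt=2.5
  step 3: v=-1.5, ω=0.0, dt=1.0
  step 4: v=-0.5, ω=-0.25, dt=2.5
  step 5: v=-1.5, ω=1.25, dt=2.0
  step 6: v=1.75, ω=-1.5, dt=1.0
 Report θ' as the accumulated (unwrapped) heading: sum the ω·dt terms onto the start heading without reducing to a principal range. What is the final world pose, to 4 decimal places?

step 1: θ'=2.3798 (R=-0.5000) → pose (0.2843, 1.1212, 2.3798)
step 2: θ'=0.5048 (R=-0.6667) → pose (0.4220, 2.1871, 0.5048)
step 3: θ'=0.5048 (straight) → pose (-0.8909, 1.4616, 0.5048)
step 4: θ'=-0.1202 (R=2.0000) → pose (-2.0980, 1.2266, -0.1202)
step 5: θ'=2.3798 (R=-1.2000) → pose (-3.0701, -0.8330, 2.3798)
step 6: θ'=0.8798 (R=-1.1667) → pose (-3.1639, 0.7547, 0.8798)

(-3.1639, 0.7547, 0.8798)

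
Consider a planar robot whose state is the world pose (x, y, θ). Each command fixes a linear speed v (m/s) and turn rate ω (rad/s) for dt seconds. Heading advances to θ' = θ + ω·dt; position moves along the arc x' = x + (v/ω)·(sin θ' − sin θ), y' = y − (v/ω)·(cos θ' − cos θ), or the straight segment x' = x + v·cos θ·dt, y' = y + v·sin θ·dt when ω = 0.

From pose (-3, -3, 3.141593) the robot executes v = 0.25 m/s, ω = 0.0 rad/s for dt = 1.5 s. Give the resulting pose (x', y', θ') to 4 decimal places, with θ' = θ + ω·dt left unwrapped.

θ' = 3.1416 + 0.0·1.5 = 3.1416
ω = 0 → straight: x' = -3 + 0.25·cos(3.1416)·1.5 = -3.3750
y' = -3 + 0.25·sin(3.1416)·1.5 = -3.0000

(-3.3750, -3.0000, 3.1416)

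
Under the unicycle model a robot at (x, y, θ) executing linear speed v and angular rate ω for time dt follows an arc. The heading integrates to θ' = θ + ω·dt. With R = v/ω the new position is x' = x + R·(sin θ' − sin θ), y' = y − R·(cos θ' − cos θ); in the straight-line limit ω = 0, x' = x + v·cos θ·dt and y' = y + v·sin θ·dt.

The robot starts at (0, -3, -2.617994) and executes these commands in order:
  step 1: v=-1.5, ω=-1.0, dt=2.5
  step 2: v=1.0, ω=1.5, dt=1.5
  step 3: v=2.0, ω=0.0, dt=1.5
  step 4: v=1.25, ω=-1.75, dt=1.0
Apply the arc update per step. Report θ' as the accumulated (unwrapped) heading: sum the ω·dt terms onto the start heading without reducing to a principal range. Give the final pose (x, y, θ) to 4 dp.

(-2.4569, -4.1762, -4.6180)

step 1: θ'=-5.1180 (R=1.5000) → pose (2.1283, -4.8909, -5.1180)
step 2: θ'=-2.8680 (R=0.6667) → pose (1.3356, -3.9860, -2.8680)
step 3: θ'=-2.8680 (straight) → pose (-1.5528, -4.7966, -2.8680)
step 4: θ'=-4.6180 (R=-0.7143) → pose (-2.4569, -4.1762, -4.6180)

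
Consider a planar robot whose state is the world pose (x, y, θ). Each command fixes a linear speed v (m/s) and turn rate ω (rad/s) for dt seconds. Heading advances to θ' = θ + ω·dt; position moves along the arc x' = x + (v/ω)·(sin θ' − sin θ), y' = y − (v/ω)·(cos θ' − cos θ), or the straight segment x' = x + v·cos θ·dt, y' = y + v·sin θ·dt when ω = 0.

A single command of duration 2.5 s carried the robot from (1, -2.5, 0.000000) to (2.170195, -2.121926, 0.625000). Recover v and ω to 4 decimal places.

v = 0.5000, ω = 0.2500

Δθ = 0.625000 − 0.000000 = 0.625000
ω = Δθ/dt = 0.625000/2.5 = 0.2500
R = Δx/(sin θ' − sin θ) = 2.0000
v = R·ω = 2.0000·0.2500 = 0.5000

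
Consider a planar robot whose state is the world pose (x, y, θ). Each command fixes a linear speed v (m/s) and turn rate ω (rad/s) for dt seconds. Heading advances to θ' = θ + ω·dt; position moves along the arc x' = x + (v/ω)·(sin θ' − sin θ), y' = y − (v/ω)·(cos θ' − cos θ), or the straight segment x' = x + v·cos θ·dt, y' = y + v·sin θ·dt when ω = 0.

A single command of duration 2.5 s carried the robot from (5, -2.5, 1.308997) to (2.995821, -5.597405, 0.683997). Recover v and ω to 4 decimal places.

v = -1.5000, ω = -0.2500

Δθ = 0.683997 − 1.308997 = -0.625000
ω = Δθ/dt = -0.625000/2.5 = -0.2500
R = −Δy/(cos θ' − cos θ) = 6.0000
v = R·ω = 6.0000·-0.2500 = -1.5000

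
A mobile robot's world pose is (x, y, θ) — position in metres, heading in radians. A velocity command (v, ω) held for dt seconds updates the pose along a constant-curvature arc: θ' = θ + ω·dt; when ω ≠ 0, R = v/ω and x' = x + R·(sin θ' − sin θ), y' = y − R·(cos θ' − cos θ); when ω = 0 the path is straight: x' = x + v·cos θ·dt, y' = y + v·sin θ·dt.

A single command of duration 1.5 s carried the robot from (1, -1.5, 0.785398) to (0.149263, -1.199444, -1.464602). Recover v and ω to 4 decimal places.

Δθ = -1.464602 − 0.785398 = -2.250000
ω = Δθ/dt = -2.250000/1.5 = -1.5000
R = Δx/(sin θ' − sin θ) = 0.5000
v = R·ω = 0.5000·-1.5000 = -0.7500

v = -0.7500, ω = -1.5000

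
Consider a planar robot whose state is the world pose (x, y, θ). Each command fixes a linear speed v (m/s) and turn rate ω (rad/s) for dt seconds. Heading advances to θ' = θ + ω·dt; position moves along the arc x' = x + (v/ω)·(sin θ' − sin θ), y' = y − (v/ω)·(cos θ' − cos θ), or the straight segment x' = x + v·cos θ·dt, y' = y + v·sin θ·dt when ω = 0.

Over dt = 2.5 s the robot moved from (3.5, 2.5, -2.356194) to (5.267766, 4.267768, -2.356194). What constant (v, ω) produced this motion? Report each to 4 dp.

v = -1.0000, ω = 0.0000

Δθ = -2.356194 − -2.356194 = 0.000000
ω = Δθ/dt = 0.000000/2.5 = 0.0000
ω = 0 → v = (Δx·cos θ + Δy·sin θ)/dt = -1.0000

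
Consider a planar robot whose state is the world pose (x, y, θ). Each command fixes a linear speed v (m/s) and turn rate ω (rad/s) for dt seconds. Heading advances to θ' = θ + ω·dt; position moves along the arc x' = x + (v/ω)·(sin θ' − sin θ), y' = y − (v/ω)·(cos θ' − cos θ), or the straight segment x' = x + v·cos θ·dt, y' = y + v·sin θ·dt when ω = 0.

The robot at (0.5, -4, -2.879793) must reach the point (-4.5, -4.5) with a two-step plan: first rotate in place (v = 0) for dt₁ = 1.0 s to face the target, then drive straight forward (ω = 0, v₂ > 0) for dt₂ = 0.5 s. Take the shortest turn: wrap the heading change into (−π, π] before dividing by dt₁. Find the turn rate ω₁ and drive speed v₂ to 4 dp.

ω₁ = -0.1621, v₂ = 10.0499

heading to target = atan2(-4.5−-4, -4.5−0.5) = -3.0419
Δθ = wrap(-3.0419 − -2.8798) = -0.1621; ω₁ = Δθ/dt₁ = -0.1621
distance = √((-4.5−0.5)² + (-4.5−-4)²) = 5.0249; v₂ = distance/dt₂ = 10.0499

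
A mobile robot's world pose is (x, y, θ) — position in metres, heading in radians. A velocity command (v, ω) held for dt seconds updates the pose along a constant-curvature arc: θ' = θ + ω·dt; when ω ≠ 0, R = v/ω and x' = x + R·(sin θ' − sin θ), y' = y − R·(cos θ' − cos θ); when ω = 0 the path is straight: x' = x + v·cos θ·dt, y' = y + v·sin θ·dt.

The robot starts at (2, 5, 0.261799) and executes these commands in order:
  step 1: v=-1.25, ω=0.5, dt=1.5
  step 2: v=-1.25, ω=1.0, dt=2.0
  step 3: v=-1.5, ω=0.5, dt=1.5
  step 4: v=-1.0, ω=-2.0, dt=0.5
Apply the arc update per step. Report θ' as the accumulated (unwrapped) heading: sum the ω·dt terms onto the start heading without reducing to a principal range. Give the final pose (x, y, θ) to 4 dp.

step 1: θ'=1.0118 (R=-2.5000) → pose (0.5276, 3.9110, 1.0118)
step 2: θ'=3.0118 (R=-1.2500) → pose (1.4255, 2.0086, 3.0118)
step 3: θ'=3.7618 (R=-3.0000) → pose (3.5574, 2.5421, 3.7618)
step 4: θ'=2.7618 (R=0.5000) → pose (4.0334, 2.5996, 2.7618)

(4.0334, 2.5996, 2.7618)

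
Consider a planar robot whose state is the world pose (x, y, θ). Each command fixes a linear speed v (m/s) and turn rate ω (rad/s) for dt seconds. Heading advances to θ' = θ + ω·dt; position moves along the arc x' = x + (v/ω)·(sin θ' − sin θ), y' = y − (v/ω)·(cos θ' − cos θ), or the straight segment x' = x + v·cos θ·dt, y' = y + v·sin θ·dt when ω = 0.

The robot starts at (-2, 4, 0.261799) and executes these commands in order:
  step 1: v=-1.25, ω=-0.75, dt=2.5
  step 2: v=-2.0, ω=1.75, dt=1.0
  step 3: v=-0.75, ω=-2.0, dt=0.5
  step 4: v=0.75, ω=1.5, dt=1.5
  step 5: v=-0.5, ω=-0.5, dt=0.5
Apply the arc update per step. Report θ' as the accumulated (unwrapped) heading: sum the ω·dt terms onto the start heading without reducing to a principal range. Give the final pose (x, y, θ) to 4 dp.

step 1: θ'=-1.6132 (R=1.6667) → pose (-4.0965, 5.6805, -1.6132)
step 2: θ'=0.1368 (R=-1.1429) → pose (-5.3942, 6.8612, 0.1368)
step 3: θ'=-0.8632 (R=0.3750) → pose (-5.7303, 6.9889, -0.8632)
step 4: θ'=1.3868 (R=0.5000) → pose (-4.8588, 7.2224, 1.3868)
step 5: θ'=1.1368 (R=1.0000) → pose (-4.9346, 6.9849, 1.1368)

(-4.9346, 6.9849, 1.1368)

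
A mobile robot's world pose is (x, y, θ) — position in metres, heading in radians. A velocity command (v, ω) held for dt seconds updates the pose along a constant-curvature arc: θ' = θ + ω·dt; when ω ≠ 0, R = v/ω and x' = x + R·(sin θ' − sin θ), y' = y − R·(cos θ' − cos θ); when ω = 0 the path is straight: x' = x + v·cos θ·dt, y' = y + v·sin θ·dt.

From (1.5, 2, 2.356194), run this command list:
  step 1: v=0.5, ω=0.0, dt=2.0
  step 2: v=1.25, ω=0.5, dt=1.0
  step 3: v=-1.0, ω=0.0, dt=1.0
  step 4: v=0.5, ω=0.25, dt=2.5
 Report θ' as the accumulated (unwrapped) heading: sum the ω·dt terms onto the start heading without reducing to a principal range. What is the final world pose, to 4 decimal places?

(-0.5408, 3.0234, 3.4812)

step 1: θ'=2.3562 (straight) → pose (0.7929, 2.7071, 2.3562)
step 2: θ'=2.8562 (R=2.5000) → pose (-0.2710, 3.3382, 2.8562)
step 3: θ'=2.8562 (straight) → pose (0.6885, 3.0567, 2.8562)
step 4: θ'=3.4812 (R=2.0000) → pose (-0.5408, 3.0234, 3.4812)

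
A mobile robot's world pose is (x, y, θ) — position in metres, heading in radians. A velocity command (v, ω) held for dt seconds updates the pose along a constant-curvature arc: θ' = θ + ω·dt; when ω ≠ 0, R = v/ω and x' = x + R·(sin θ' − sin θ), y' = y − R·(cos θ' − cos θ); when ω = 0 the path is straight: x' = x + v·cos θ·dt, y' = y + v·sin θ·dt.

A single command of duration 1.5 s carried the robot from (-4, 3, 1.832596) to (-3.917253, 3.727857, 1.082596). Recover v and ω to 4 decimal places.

Δθ = 1.082596 − 1.832596 = -0.750000
ω = Δθ/dt = -0.750000/1.5 = -0.5000
R = −Δy/(cos θ' − cos θ) = -1.0000
v = R·ω = -1.0000·-0.5000 = 0.5000

v = 0.5000, ω = -0.5000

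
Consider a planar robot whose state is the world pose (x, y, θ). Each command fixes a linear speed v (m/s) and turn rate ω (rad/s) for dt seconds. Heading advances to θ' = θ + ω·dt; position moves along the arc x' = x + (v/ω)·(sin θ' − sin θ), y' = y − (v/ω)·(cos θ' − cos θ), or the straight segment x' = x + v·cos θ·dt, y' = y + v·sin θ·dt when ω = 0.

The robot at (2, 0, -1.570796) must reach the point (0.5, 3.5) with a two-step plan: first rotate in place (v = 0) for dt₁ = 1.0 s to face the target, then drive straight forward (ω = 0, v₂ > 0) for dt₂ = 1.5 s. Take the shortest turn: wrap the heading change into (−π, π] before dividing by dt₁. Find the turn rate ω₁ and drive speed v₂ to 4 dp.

ω₁ = -2.7367, v₂ = 2.5386

heading to target = atan2(3.5−0, 0.5−2) = 1.9757
Δθ = wrap(1.9757 − -1.5708) = -2.7367; ω₁ = Δθ/dt₁ = -2.7367
distance = √((0.5−2)² + (3.5−0)²) = 3.8079; v₂ = distance/dt₂ = 2.5386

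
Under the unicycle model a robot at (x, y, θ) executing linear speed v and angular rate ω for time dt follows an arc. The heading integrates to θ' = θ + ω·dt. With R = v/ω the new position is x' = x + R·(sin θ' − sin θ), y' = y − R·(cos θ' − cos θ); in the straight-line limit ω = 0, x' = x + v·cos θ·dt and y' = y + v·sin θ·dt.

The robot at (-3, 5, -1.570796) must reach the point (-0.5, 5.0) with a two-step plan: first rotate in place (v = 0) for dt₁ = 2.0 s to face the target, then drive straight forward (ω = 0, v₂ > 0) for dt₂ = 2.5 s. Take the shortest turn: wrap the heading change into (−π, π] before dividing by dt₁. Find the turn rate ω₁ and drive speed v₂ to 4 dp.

ω₁ = 0.7854, v₂ = 1.0000

heading to target = atan2(5−5, -0.5−-3) = 0.0000
Δθ = wrap(0.0000 − -1.5708) = 1.5708; ω₁ = Δθ/dt₁ = 0.7854
distance = √((-0.5−-3)² + (5−5)²) = 2.5000; v₂ = distance/dt₂ = 1.0000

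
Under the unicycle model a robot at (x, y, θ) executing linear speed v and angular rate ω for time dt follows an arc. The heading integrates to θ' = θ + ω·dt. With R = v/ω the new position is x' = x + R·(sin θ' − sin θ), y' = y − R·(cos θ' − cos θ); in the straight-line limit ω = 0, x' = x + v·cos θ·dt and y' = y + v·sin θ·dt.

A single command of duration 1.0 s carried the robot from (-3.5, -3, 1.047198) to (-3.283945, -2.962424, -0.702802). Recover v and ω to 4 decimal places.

v = 0.2500, ω = -1.7500

Δθ = -0.702802 − 1.047198 = -1.750000
ω = Δθ/dt = -1.750000/1.0 = -1.7500
R = Δx/(sin θ' − sin θ) = -0.1429
v = R·ω = -0.1429·-1.7500 = 0.2500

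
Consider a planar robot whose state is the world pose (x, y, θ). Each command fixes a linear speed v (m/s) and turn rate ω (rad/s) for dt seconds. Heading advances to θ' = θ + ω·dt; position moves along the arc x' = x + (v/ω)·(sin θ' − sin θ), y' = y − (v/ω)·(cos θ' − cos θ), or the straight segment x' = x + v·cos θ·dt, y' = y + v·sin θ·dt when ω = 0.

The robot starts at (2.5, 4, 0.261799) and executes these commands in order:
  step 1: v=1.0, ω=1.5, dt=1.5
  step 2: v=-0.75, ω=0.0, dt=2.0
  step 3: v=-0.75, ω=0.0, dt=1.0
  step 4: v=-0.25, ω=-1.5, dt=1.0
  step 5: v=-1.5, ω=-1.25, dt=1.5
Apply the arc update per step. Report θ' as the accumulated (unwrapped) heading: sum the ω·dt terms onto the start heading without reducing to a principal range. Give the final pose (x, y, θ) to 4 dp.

step 1: θ'=2.5118 (R=0.6667) → pose (2.7201, 5.1827, 2.5118)
step 2: θ'=2.5118 (straight) → pose (3.9323, 4.2992, 2.5118)
step 3: θ'=2.5118 (straight) → pose (4.5384, 3.8575, 2.5118)
step 4: θ'=1.0118 (R=0.1667) → pose (4.5816, 3.6344, 1.0118)
step 5: θ'=-0.8632 (R=1.2000) → pose (2.6523, 3.4908, -0.8632)

(2.6523, 3.4908, -0.8632)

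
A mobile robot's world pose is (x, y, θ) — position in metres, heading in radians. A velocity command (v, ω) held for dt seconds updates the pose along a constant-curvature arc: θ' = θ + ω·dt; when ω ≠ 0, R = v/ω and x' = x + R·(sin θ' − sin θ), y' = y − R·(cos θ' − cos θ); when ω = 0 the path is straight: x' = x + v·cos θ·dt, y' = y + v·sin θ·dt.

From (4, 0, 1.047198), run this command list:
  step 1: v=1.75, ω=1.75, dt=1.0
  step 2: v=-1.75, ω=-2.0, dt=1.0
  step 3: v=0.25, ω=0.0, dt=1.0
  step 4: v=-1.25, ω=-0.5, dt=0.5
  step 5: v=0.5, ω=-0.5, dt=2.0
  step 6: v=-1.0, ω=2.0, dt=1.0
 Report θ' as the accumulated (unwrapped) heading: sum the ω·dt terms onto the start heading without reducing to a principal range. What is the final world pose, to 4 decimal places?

step 1: θ'=2.7972 (R=1.0000) → pose (3.4716, 1.4413, 2.7972)
step 2: θ'=0.7972 (R=0.8750) → pose (3.8022, 0.0063, 0.7972)
step 3: θ'=0.7972 (straight) → pose (3.9768, 0.1851, 0.7972)
step 4: θ'=0.5472 (R=2.5000) → pose (3.4891, -0.2030, 0.5472)
step 5: θ'=-0.4528 (R=-1.0000) → pose (4.4469, -0.1578, -0.4528)
step 6: θ'=1.5472 (R=-0.5000) → pose (3.7282, -0.5956, 1.5472)

(3.7282, -0.5956, 1.5472)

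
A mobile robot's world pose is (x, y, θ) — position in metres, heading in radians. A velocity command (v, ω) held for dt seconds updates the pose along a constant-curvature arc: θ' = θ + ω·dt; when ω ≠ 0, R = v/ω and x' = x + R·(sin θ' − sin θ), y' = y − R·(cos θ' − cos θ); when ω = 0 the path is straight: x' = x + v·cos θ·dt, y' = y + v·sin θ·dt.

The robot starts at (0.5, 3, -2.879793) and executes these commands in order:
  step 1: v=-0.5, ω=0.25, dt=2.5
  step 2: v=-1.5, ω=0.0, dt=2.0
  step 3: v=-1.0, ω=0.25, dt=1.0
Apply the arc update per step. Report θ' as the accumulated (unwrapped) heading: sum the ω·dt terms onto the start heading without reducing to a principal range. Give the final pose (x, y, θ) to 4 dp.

step 1: θ'=-2.2548 (R=-2.0000) → pose (1.5325, 3.6681, -2.2548)
step 2: θ'=-2.2548 (straight) → pose (3.4282, 5.9932, -2.2548)
step 3: θ'=-2.0048 (R=-4.0000) → pose (3.9571, 6.8388, -2.0048)

(3.9571, 6.8388, -2.0048)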